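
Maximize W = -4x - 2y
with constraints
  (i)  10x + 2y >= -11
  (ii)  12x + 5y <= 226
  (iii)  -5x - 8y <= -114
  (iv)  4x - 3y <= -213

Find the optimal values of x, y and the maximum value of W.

x = -459/38, y = 1043/19, maximum W = -1168/19

Corner points and W = -4x - 2y:
  (-39/2, 92) → W = -106
  (-459/38, 1043/19) → W = -1168/19
  (-387/56, 865/14) → W = -1343/14

The binding constraints are 10x + 2y = -11 and 4x - 3y = -213.
Solving simultaneously gives x = -459/38, y = 1043/19.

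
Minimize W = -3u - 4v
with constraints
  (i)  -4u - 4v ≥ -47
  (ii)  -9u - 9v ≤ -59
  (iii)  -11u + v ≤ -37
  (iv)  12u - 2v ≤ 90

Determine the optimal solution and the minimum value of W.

Extreme points and W = -3u - 4v:
  (65/16, 123/16) → W = -687/16
  (227/28, 51/14) → W = -1089/28
  (98/27, 79/27) → W = -610/27
  (464/63, -17/21) → W = -132/7

At the optimal vertex, -4u - 4v = -47 and -11u + v = -37.
Solving simultaneously gives u = 65/16, v = 123/16.

u = 65/16, v = 123/16, minimum W = -687/16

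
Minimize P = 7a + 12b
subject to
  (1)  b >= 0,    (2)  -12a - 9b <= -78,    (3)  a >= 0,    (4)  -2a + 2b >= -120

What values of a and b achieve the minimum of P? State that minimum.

a = 13/2, b = 0, minimum P = 91/2

The feasible region is unbounded (it extends along (0, 1), (1, 1)), but P strictly increases along every unbounded feasible direction, so there is no improving ray and the minimum is attained at a vertex.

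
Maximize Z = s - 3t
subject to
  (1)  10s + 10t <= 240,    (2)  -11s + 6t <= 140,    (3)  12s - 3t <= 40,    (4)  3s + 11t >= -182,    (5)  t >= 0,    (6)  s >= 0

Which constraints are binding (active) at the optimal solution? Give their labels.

(3) and (5)

Vertices and Z = s - 3t:
  (4/17, 404/17) → Z = -1208/17
  (112/15, 248/15) → Z = -632/15
  (0, 70/3) → Z = -70
  (10/3, 0) → Z = 10/3
  (0, 0) → Z = 0

The maximum is at (10/3, 0). Substituting into each constraint, equality holds for (3) and (5); the remaining constraints have slack.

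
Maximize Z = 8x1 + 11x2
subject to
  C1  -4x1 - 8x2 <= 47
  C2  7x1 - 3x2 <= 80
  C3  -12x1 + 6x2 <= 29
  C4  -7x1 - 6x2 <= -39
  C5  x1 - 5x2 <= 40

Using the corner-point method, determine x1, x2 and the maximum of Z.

x1 = 189/2, x2 = 1163/6, maximum Z = 17329/6

Extreme points and Z = 8x1 + 11x2:
  (189/2, 1163/6) → Z = 17329/6
  (199/21, -41/9) → Z = 1619/63
  (10/19, 671/114) → Z = 7861/114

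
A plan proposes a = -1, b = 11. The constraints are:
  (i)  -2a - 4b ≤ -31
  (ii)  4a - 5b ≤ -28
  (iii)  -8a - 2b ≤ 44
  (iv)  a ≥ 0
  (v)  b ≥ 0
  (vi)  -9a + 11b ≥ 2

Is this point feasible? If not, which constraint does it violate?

not feasible — violates (iv)

Constraint (iv): a = -1, which is not ≥ 0. All other constraints are satisfied.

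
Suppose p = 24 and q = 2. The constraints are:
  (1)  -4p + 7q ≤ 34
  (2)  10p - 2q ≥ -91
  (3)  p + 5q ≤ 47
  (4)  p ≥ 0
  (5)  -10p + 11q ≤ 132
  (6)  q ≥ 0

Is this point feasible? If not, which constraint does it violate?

(1): -82 ≤ 34 ✓
(2): 236 ≥ -91 ✓
(3): 34 ≤ 47 ✓
(4): 24 ≥ 0 ✓
(5): -218 ≤ 132 ✓
(6): 2 ≥ 0 ✓

feasible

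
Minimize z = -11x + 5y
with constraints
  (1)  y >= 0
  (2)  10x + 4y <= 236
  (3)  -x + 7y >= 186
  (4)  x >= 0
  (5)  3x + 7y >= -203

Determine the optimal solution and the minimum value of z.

x = 454/37, y = 1048/37, minimum z = 246/37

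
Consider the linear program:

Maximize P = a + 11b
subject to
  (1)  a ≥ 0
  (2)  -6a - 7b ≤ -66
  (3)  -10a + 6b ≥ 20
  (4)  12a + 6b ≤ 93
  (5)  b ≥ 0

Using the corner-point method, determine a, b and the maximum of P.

a = 0, b = 31/2, maximum P = 341/2

Vertices and P = a + 11b:
  (0, 66/7) → P = 726/7
  (0, 31/2) → P = 341/2
  (128/53, 390/53) → P = 4418/53
  (73/22, 195/22) → P = 1109/11

The optimum lies where a = 0 and 12a + 6b = 93.
Solving simultaneously gives a = 0, b = 31/2.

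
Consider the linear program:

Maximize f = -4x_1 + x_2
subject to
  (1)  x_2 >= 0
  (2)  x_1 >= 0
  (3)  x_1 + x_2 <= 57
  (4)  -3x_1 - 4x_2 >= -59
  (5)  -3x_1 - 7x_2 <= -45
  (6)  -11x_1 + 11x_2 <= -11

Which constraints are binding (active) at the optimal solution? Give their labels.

(5) and (6)

Extreme points and f = -4x_1 + x_2:
  (59/3, 0) → f = -236/3
  (15, 0) → f = -60
  (9, 8) → f = -28
  (26/5, 21/5) → f = -83/5

The maximum is at (26/5, 21/5). Substituting into each constraint, equality holds for (5) and (6); the remaining constraints have slack.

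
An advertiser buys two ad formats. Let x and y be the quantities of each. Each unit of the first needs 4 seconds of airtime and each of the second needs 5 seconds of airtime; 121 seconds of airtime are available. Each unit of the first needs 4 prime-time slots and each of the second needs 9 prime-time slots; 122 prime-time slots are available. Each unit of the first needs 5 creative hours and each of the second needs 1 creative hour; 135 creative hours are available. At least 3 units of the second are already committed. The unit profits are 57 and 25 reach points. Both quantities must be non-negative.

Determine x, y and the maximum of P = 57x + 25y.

x = 95/4, y = 3, maximum P = 5715/4

Vertices and P = 57x + 25y:
  (0, 122/9) → P = 3050/9
  (0, 3) → P = 75
  (95/4, 3) → P = 5715/4

At the optimal vertex, 4x + 9y = 122 and y = 3.
Solving simultaneously gives x = 95/4, y = 3.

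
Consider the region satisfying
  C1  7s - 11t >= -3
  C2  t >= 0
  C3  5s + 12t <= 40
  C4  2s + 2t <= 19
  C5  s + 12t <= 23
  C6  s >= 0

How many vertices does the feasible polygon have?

5

The feasible vertices (each the meet of two boundaries and inside every other half-plane) are:
  (217/95, 164/95)
  (0, 3/11)
  (8, 0)
  (0, 0)
  (17/4, 25/16)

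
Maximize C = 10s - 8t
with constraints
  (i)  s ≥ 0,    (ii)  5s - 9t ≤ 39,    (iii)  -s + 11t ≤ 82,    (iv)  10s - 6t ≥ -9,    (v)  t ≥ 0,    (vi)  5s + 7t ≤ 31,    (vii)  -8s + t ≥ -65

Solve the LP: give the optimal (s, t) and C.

Corner points and C = 10s - 8t:
  (0, 3/2) → C = -12
  (0, 0) → C = 0
  (123/100, 71/20) → C = -161/10
  (31/5, 0) → C = 62

At the optimal vertex, t = 0 and 5s + 7t = 31.
Solving simultaneously gives s = 31/5, t = 0.

s = 31/5, t = 0, maximum C = 62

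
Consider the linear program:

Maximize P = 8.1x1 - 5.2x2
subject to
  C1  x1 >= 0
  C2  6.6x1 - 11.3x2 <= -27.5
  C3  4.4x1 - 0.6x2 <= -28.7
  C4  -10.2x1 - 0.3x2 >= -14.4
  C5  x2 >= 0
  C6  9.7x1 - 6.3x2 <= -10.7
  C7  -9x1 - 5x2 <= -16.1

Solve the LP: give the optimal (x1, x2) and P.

x1 = 0, x2 = 287/6, maximum P = -3731/15

Vertices and P = 8.1x1 - 5.2x2:
  (0, 287/6) → P = -3731/15
  (0, 48) → P = -1248/5
  (1/248, 5935/124) → P = -617159/2480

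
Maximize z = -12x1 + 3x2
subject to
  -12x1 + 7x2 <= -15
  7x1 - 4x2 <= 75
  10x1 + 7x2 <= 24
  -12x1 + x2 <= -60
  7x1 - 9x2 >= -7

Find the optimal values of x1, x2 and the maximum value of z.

x1 = 222/47, x2 = -156/47, maximum z = -3132/47

Feasible corners and z = -12x1 + 3x2:
  (621/89, -582/89) → z = -9198/89
  (165/41, -480/41) → z = -3420/41
  (222/47, -156/47) → z = -3132/47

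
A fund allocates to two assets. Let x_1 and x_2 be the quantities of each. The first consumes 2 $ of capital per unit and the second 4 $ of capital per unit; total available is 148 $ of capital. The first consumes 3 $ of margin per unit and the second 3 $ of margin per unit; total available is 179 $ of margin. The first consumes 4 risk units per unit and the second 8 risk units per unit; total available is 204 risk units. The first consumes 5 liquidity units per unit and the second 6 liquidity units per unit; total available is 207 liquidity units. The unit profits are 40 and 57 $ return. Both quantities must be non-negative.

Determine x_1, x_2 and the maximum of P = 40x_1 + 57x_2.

x_1 = 27, x_2 = 12, maximum P = 1764

Feasible corners and P = 40x_1 + 57x_2:
  (0, 0) → P = 0
  (0, 51/2) → P = 2907/2
  (207/5, 0) → P = 1656
  (27, 12) → P = 1764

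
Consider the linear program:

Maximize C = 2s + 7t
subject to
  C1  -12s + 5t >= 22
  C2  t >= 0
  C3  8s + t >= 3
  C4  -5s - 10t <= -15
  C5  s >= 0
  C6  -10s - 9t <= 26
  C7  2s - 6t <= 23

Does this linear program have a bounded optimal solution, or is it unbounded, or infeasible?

From the feasible point (0, 22/5), moving in the direction (0, 1) keeps every constraint satisfied while C increases without bound.

unbounded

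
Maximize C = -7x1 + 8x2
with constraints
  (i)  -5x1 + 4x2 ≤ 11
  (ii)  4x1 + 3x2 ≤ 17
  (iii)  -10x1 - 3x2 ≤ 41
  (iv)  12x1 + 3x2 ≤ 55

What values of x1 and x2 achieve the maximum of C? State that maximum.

x1 = 35/31, x2 = 129/31, maximum C = 787/31

Extreme points and C = -7x1 + 8x2:
  (35/31, 129/31) → C = 787/31
  (-197/55, -19/11) → C = 619/55
  (19/4, -2/3) → C = -463/12
  (48, -521/3) → C = -5176/3

The optimum lies where -5x1 + 4x2 = 11 and 4x1 + 3x2 = 17.
Solving simultaneously gives x1 = 35/31, x2 = 129/31.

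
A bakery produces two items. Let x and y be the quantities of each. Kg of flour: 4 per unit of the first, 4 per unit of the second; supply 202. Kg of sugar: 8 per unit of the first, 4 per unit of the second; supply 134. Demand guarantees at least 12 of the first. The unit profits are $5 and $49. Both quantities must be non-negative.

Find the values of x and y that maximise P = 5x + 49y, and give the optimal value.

The binding constraints are 8x + 4y = 134 and x = 12.
Solving simultaneously gives x = 12, y = 19/2.

x = 12, y = 19/2, maximum P = 1051/2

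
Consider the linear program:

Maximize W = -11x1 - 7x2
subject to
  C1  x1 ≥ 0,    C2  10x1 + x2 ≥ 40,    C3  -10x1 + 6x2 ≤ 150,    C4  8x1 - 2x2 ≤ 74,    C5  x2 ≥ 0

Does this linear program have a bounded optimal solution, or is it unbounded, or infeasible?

bounded optimum

Feasible corners and W = -11x1 - 7x2:
  (9/7, 190/7) → W = -1429/7
  (4, 0) → W = -44
  (186/7, 485/7) → W = -5441/7
  (37/4, 0) → W = -407/4
The feasible region has finitely many vertices and no improving ray; the maximum is -44 at (4, 0).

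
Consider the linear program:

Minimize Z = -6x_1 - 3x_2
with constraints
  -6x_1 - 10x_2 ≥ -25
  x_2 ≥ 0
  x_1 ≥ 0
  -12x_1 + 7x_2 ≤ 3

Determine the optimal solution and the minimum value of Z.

x_1 = 25/6, x_2 = 0, minimum Z = -25

Corner points and Z = -6x_1 - 3x_2:
  (25/6, 0) → Z = -25
  (145/162, 53/27) → Z = -304/27
  (0, 0) → Z = 0
  (0, 3/7) → Z = -9/7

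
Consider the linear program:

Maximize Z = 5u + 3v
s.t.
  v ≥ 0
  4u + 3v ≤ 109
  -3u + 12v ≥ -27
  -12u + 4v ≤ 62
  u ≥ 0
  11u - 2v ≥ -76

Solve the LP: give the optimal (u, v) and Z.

Extreme points and Z = 5u + 3v:
  (9, 0) → Z = 45
  (0, 0) → Z = 0
  (463/19, 73/19) → Z = 2534/19
  (125/26, 389/13) → Z = 2959/26
  (0, 31/2) → Z = 93/2

At the optimal vertex, 4u + 3v = 109 and -3u + 12v = -27.
Solving simultaneously gives u = 463/19, v = 73/19.

u = 463/19, v = 73/19, maximum Z = 2534/19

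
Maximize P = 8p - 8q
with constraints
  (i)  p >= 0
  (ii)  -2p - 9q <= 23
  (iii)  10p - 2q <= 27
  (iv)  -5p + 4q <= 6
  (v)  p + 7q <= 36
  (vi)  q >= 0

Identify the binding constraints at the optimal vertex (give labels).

(iii) and (vi)

Vertices and P = 8p - 8q:
  (0, 3/2) → P = -12
  (0, 0) → P = 0
  (29/8, 37/8) → P = -8
  (27/10, 0) → P = 108/5
  (34/13, 62/13) → P = -224/13

The maximum is at (27/10, 0). Substituting into each constraint, equality holds for (iii) and (vi); the remaining constraints have slack.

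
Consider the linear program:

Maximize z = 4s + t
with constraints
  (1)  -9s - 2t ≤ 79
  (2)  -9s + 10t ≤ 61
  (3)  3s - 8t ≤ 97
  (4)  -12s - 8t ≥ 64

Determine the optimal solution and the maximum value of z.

s = 11/5, t = -113/10, maximum z = -5/2

Vertices and z = 4s + t:
  (-76/9, -3/2) → z = -635/18
  (-73/13, -185/13) → z = -477/13
  (-47/8, 13/16) → z = -363/16
  (11/5, -113/10) → z = -5/2

At the optimal vertex, 3s - 8t = 97 and -12s - 8t = 64.
Solving simultaneously gives s = 11/5, t = -113/10.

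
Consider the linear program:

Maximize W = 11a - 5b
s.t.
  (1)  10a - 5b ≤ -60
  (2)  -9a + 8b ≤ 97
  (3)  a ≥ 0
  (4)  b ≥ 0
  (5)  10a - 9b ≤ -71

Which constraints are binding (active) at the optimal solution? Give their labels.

Feasible corners and W = 11a - 5b:
  (1/7, 86/7) → W = -419/7
  (0, 12) → W = -60
  (0, 97/8) → W = -485/8

The maximum is at (1/7, 86/7). Substituting into each constraint, equality holds for (1) and (2); the remaining constraints have slack.

(1) and (2)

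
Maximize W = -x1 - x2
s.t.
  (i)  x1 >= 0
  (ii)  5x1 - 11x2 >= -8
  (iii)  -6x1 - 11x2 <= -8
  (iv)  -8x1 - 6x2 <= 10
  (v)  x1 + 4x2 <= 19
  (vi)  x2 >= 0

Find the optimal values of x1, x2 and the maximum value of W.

x1 = 0, x2 = 8/11, maximum W = -8/11

Extreme points and W = -x1 - x2:
  (0, 8/11) → W = -8/11
  (177/31, 103/31) → W = -280/31
  (4/3, 0) → W = -4/3
  (19, 0) → W = -19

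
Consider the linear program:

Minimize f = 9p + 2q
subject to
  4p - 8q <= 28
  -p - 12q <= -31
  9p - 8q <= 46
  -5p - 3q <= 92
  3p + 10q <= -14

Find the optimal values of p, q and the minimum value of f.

p = -878/41, q = 206/41, minimum f = -7490/41

Extreme points and f = 9p + 2q:
  (-21, 13/3) → f = -541/3
  (-239/13, 107/26) → f = -2044/13
  (-878/41, 206/41) → f = -7490/41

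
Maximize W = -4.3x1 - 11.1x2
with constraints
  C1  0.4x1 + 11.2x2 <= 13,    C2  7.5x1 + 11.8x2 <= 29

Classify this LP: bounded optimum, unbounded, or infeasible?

unbounded

From the feasible point (4285/1982, 4295/3964), moving in the direction (11.8, -7.5) keeps every constraint satisfied while W increases without bound.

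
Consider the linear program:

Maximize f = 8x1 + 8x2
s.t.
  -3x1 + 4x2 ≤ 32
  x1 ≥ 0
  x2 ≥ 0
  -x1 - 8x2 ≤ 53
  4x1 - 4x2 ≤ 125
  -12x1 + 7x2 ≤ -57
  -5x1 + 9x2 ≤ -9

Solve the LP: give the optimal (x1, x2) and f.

x1 = 1089/16, x2 = 589/16, maximum f = 839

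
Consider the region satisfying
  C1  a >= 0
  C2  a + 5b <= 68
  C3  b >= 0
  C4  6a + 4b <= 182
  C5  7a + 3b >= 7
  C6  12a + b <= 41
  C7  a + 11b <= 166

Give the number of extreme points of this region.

Pairwise boundary intersections that survive every other constraint:
  (0, 68/5)
  (0, 7/3)
  (137/59, 775/59)
  (1, 0)
  (41/12, 0)

5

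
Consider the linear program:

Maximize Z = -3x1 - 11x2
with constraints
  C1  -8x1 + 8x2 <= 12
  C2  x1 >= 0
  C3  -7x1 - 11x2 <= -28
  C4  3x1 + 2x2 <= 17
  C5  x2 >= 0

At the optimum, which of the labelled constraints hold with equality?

Corner points and Z = -3x1 - 11x2:
  (23/36, 77/36) → Z = -229/9
  (14/5, 43/10) → Z = -557/10
  (4, 0) → Z = -12
  (17/3, 0) → Z = -17

The maximum is at (4, 0). Substituting into each constraint, equality holds for C3 and C5; the remaining constraints have slack.

C3 and C5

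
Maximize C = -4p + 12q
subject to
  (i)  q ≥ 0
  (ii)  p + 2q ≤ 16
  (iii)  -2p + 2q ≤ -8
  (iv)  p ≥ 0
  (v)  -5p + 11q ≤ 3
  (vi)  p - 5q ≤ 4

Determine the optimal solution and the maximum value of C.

p = 170/21, q = 83/21, maximum C = 316/21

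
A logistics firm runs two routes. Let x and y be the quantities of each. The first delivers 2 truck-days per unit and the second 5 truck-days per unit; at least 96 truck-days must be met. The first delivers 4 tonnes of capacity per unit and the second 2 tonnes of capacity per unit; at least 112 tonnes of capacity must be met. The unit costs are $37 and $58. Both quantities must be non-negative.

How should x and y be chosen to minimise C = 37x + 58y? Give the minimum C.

x = 23, y = 10, minimum C = 1431

Corner points and C = 37x + 58y:
  (0, 56) → C = 3248
  (48, 0) → C = 1776
  (23, 10) → C = 1431
The feasible region is unbounded (it extends along (0, 1), (1, 0)), but C strictly increases along every unbounded feasible direction, so there is no improving ray and the minimum is attained at a vertex.

The binding constraints are 2x + 5y = 96 and 4x + 2y = 112.
Solving simultaneously gives x = 23, y = 10.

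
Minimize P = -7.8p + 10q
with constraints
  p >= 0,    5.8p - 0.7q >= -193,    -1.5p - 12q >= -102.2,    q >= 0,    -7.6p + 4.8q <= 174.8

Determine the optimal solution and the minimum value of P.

p = 1022/15, q = 0, minimum P = -13286/25

Vertices and P = -7.8p + 10q:
  (0, 511/60) → P = 511/6
  (0, 0) → P = 0
  (1022/15, 0) → P = -13286/25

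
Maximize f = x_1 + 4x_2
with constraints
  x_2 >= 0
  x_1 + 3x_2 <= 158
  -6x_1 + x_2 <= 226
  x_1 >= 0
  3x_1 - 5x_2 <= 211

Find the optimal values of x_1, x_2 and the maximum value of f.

Extreme points and f = x_1 + 4x_2:
  (0, 0) → f = 0
  (211/3, 0) → f = 211/3
  (0, 158/3) → f = 632/3
  (1423/14, 263/14) → f = 2475/14

The optimum lies where x_1 + 3x_2 = 158 and x_1 = 0.
Solving simultaneously gives x_1 = 0, x_2 = 158/3.

x_1 = 0, x_2 = 158/3, maximum f = 632/3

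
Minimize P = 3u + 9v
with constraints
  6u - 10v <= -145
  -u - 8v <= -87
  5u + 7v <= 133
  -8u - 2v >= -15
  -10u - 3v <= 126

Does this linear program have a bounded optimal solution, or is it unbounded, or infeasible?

Feasible corners and P = 3u + 9v:
  (-5, 23/2) → P = 177/2
  (-35/23, 625/46) → P = 5415/46
  (-1269/77, 996/77) → P = 5157/77
  (-7/2, 43/2) → P = 183
  (-1281/55, 392/11) → P = 13797/55
The feasible region has finitely many vertices and no improving ray; the minimum is 5157/77 at (-1269/77, 996/77).

bounded optimum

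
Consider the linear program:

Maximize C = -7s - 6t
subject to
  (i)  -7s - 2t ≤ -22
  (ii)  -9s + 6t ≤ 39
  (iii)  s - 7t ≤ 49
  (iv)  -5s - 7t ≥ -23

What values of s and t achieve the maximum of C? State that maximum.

s = 84/17, t = -107/17, maximum C = 54/17

Extreme points and C = -7s - 6t:
  (84/17, -107/17) → C = 54/17
  (36/13, 17/13) → C = -354/13
  (12, -37/7) → C = -366/7

The binding constraints are -7s - 2t = -22 and s - 7t = 49.
Solving simultaneously gives s = 84/17, t = -107/17.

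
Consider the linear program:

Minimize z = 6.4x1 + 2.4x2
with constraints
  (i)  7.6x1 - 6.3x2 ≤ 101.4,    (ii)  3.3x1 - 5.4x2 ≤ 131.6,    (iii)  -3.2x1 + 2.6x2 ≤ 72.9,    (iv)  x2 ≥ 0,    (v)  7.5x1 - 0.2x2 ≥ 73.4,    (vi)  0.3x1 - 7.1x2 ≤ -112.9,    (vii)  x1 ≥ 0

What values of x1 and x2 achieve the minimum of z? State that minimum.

x1 = 92/9, x2 = 49/3, minimum z = 4708/45

Extreme points and z = 6.4x1 + 2.4x2:
  (143121/5207, 88846/5207) → z = 5646024/26035
  (10271/943, 78163/1886) → z = 159530/943
  (92/9, 49/3) → z = 4708/45
The feasible region is unbounded (it extends along (13, 16), (63, 76)), but z strictly increases along every unbounded feasible direction, so there is no improving ray and the minimum is attained at a vertex.

The optimum lies where 7.5x1 - 0.2x2 = 73.4 and 0.3x1 - 7.1x2 = -112.9.
Solving simultaneously gives x1 = 92/9, x2 = 49/3.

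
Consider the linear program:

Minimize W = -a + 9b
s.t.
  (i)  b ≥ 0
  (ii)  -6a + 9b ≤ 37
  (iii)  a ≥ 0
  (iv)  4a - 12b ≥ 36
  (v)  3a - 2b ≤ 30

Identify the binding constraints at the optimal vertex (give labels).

Corner points and W = -a + 9b:
  (9, 0) → W = -9
  (10, 0) → W = -10
  (72/7, 3/7) → W = -45/7

The minimum is at (10, 0). Substituting into each constraint, equality holds for (i) and (v); the remaining constraints have slack.

(i) and (v)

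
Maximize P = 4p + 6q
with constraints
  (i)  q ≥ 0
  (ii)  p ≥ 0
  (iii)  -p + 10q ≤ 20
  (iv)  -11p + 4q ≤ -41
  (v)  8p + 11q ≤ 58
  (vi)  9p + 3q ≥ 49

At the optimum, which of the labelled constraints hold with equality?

(v) and (vi)

Feasible corners and P = 4p + 6q:
  (29/4, 0) → P = 29
  (49/9, 0) → P = 196/9
  (73/15, 26/15) → P = 448/15

The maximum is at (73/15, 26/15). Substituting into each constraint, equality holds for (v) and (vi); the remaining constraints have slack.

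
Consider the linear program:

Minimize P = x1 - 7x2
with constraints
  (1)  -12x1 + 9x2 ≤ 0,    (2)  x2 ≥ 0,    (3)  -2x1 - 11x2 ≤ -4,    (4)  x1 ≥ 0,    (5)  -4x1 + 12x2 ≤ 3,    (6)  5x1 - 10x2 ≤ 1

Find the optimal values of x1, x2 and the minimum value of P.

x1 = 21/10, x2 = 19/20, minimum P = -91/20

Corner points and P = x1 - 7x2:
  (6/25, 8/25) → P = -2
  (1/4, 1/3) → P = -25/12
  (17/25, 6/25) → P = -1
  (21/10, 19/20) → P = -91/20

At the optimal vertex, -4x1 + 12x2 = 3 and 5x1 - 10x2 = 1.
Solving simultaneously gives x1 = 21/10, x2 = 19/20.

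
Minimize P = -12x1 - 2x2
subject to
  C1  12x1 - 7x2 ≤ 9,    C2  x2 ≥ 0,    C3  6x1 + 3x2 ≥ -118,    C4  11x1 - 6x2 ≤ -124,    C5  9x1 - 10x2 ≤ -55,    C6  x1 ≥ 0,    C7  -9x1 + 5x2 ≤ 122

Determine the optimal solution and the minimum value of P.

Feasible corners and P = -12x1 - 2x2:
  (0, 62/3) → P = -124/3
  (112, 226) → P = -1796
  (0, 122/5) → P = -244/5

At the optimal vertex, 11x1 - 6x2 = -124 and -9x1 + 5x2 = 122.
Solving simultaneously gives x1 = 112, x2 = 226.

x1 = 112, x2 = 226, minimum P = -1796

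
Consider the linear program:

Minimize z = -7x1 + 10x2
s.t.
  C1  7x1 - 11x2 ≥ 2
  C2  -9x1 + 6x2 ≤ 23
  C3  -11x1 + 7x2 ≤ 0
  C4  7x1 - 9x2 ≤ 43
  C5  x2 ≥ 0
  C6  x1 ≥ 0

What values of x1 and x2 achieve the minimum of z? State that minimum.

Corner points and z = -7x1 + 10x2:
  (65/2, 41/2) → z = -45/2
  (2/7, 0) → z = -2
  (43/7, 0) → z = -43

The optimum lies where 7x1 - 9x2 = 43 and x2 = 0.
Solving simultaneously gives x1 = 43/7, x2 = 0.

x1 = 43/7, x2 = 0, minimum z = -43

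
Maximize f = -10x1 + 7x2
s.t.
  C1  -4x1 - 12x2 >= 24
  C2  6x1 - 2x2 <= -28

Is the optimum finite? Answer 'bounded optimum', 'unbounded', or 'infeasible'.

From the feasible point (-24/5, -2/5), moving in the direction (-12, 4) keeps every constraint satisfied while f increases without bound.

unbounded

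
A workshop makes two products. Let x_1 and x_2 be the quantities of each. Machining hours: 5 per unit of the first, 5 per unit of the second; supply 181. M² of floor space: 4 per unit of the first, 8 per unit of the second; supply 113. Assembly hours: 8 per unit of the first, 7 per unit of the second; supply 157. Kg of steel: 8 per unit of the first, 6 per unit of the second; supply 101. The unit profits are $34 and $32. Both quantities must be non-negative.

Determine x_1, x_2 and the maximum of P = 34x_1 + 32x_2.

x_1 = 13/4, x_2 = 25/2, maximum P = 1021/2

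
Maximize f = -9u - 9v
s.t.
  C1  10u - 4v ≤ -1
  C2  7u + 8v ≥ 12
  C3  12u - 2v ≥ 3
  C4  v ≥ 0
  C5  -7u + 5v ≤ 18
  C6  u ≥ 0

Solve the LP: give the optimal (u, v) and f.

Feasible corners and f = -9u - 9v:
  (1/2, 3/2) → f = -18
  (67/22, 173/22) → f = -1080/11
  (51/46, 237/46) → f = -1296/23

u = 1/2, v = 3/2, maximum f = -18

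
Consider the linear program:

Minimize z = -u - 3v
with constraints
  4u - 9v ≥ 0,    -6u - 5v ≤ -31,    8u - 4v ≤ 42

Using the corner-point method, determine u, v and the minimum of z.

Vertices and z = -u - 3v:
  (279/74, 62/37) → z = -651/74
  (27/4, 3) → z = -63/4
  (167/32, -1/16) → z = -161/32

u = 27/4, v = 3, minimum z = -63/4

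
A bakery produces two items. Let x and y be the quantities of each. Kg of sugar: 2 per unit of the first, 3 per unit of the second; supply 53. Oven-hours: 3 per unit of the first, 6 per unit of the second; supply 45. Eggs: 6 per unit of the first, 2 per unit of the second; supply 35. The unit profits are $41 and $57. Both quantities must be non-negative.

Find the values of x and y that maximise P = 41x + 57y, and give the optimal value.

Corner points and P = 41x + 57y:
  (0, 0) → P = 0
  (0, 15/2) → P = 855/2
  (35/6, 0) → P = 1435/6
  (4, 11/2) → P = 955/2

x = 4, y = 11/2, maximum P = 955/2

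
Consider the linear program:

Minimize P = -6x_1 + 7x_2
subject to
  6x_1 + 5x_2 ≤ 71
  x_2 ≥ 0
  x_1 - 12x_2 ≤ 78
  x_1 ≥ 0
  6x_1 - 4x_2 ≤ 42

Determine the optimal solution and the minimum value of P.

x_1 = 7, x_2 = 0, minimum P = -42

Vertices and P = -6x_1 + 7x_2:
  (0, 71/5) → P = 497/5
  (247/27, 29/9) → P = -97/3
  (0, 0) → P = 0
  (7, 0) → P = -42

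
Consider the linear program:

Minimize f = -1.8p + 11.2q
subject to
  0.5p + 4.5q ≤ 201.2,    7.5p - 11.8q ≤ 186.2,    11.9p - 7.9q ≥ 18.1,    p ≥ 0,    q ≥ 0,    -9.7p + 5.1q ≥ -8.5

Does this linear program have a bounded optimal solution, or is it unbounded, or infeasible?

The boundaries 0.5p + 4.5q = 201.2 and 7.5p - 11.8q = 186.2 meet at (321206/3965, 28318/793), but that point violates -9.7p + 5.1q ≥ -8.5. Every candidate vertex is excluded by some other constraint, so the feasible region is empty.

infeasible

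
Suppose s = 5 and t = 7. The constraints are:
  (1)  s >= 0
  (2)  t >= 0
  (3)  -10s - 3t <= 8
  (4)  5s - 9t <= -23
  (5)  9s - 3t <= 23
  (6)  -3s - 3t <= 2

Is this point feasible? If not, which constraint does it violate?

Constraint (5): 9s - 3t = 24, which is not ≤ 23. All other constraints are satisfied.

not feasible — violates (5)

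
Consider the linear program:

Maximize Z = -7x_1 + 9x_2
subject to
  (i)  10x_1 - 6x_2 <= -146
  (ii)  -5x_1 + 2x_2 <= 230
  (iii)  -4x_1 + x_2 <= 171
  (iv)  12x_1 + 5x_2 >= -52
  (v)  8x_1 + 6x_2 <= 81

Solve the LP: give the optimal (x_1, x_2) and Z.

The optimum lies where 12x_1 + 5x_2 = -52 and 8x_1 + 6x_2 = 81.
Solving simultaneously gives x_1 = -717/32, x_2 = 347/8.

x_1 = -717/32, x_2 = 347/8, maximum Z = 17511/32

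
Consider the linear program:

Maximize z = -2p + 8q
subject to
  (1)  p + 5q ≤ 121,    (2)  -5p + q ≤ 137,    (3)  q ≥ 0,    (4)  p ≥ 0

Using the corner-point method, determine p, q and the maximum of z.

p = 0, q = 121/5, maximum z = 968/5

Corner points and z = -2p + 8q:
  (121, 0) → z = -242
  (0, 121/5) → z = 968/5
  (0, 0) → z = 0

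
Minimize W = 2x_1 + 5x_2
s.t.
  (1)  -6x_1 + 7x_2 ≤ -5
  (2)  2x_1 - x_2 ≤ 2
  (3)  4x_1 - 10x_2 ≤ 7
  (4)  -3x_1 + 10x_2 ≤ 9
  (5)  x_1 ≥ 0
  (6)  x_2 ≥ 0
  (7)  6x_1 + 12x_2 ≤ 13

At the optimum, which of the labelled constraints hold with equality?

Extreme points and W = 2x_1 + 5x_2:
  (9/8, 1/4) → W = 7/2
  (5/6, 0) → W = 5/3
  (1, 0) → W = 2

The minimum is at (5/6, 0). Substituting into each constraint, equality holds for (1) and (6); the remaining constraints have slack.

(1) and (6)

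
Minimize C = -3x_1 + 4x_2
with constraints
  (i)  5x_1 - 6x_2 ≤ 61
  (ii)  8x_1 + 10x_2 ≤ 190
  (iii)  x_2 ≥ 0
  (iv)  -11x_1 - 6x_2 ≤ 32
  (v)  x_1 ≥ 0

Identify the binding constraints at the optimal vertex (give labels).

Feasible corners and C = -3x_1 + 4x_2:
  (125/7, 33/7) → C = -243/7
  (61/5, 0) → C = -183/5
  (0, 19) → C = 76
  (0, 0) → C = 0

The minimum is at (61/5, 0). Substituting into each constraint, equality holds for (i) and (iii); the remaining constraints have slack.

(i) and (iii)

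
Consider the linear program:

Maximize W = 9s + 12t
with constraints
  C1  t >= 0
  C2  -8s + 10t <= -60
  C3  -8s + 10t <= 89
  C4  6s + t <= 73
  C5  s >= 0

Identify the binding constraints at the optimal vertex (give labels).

C2 and C4

Extreme points and W = 9s + 12t:
  (15/2, 0) → W = 135/2
  (73/6, 0) → W = 219/2
  (395/34, 56/17) → W = 4899/34

The maximum is at (395/34, 56/17). Substituting into each constraint, equality holds for C2 and C4; the remaining constraints have slack.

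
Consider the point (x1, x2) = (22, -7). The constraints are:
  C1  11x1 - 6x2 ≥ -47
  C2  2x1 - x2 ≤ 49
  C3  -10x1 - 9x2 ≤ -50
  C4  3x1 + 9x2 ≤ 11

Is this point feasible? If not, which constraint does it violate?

not feasible — violates C2

Constraint C2: 2x1 - x2 = 51, which is not ≤ 49. All other constraints are satisfied.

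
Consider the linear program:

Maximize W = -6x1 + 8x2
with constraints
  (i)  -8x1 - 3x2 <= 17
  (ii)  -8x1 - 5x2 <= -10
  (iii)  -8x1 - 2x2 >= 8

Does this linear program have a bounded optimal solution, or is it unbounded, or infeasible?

unbounded

From the feasible point (-115/16, 27/2), moving in the direction (-3, 8) keeps every constraint satisfied while W increases without bound.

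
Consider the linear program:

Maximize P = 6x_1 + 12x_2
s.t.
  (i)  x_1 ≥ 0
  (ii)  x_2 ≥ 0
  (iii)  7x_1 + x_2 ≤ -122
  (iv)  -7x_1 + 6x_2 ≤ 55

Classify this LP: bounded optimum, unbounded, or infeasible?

infeasible

The boundaries x_1 = 0 and x_2 = 0 meet at (0, 0), but that point violates 7x_1 + x_2 ≤ -122. Every candidate vertex is excluded by some other constraint, so the feasible region is empty.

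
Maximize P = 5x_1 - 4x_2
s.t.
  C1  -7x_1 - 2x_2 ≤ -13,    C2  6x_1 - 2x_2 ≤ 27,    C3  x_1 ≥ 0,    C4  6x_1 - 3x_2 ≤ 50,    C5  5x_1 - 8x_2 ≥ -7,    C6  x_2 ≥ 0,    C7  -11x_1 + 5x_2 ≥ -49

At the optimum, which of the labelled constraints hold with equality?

C6 and C7

Vertices and P = 5x_1 - 4x_2:
  (15/11, 19/11) → P = -1/11
  (13/7, 0) → P = 65/7
  (115/19, 177/38) → P = 221/19
  (37/8, 3/8) → P = 173/8
  (49/11, 0) → P = 245/11

The maximum is at (49/11, 0). Substituting into each constraint, equality holds for C6 and C7; the remaining constraints have slack.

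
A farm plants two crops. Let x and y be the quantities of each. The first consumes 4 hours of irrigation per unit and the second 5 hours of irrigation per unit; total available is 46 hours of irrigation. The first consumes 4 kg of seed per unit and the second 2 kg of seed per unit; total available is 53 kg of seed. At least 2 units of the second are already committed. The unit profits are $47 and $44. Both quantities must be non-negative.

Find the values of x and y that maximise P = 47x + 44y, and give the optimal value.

x = 9, y = 2, maximum P = 511

Corner points and P = 47x + 44y:
  (0, 46/5) → P = 2024/5
  (0, 2) → P = 88
  (9, 2) → P = 511

At the optimal vertex, 4x + 5y = 46 and y = 2.
Solving simultaneously gives x = 9, y = 2.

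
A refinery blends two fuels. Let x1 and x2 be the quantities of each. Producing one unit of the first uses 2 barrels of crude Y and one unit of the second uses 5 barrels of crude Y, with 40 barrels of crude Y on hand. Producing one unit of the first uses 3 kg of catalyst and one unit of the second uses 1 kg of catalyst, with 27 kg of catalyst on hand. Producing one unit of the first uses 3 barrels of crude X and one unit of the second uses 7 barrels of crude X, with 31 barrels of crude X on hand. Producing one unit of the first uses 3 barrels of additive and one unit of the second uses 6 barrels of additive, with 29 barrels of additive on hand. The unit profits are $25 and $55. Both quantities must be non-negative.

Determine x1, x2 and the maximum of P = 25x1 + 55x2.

x1 = 17/3, x2 = 2, maximum P = 755/3

Feasible corners and P = 25x1 + 55x2:
  (0, 0) → P = 0
  (0, 31/7) → P = 1705/7
  (9, 0) → P = 225
  (133/15, 2/5) → P = 731/3
  (17/3, 2) → P = 755/3

The binding constraints are 3x1 + 7x2 = 31 and 3x1 + 6x2 = 29.
Solving simultaneously gives x1 = 17/3, x2 = 2.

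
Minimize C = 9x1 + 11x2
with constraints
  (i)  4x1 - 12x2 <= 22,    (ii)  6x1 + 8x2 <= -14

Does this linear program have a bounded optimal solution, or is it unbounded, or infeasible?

From the feasible point (1/13, -47/26), moving in the direction (-12, -4) keeps every constraint satisfied while C decreases without bound.

unbounded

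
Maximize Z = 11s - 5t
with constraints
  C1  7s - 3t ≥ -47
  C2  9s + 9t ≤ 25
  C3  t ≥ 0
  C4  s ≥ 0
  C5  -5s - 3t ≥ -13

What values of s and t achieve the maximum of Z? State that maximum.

s = 13/5, t = 0, maximum Z = 143/5

Extreme points and Z = 11s - 5t:
  (0, 25/9) → Z = -125/9
  (7/3, 4/9) → Z = 211/9
  (0, 0) → Z = 0
  (13/5, 0) → Z = 143/5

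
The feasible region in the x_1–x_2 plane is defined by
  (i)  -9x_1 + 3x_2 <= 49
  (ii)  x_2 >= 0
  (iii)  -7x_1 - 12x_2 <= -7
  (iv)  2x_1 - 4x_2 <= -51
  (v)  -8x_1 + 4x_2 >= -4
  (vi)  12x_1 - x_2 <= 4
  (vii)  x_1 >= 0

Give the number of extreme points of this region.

The feasible vertices (each the meet of two boundaries and inside every other half-plane) are:
  (61/27, 208/9)
  (0, 49/3)
  (67/46, 310/23)
  (0, 51/4)

4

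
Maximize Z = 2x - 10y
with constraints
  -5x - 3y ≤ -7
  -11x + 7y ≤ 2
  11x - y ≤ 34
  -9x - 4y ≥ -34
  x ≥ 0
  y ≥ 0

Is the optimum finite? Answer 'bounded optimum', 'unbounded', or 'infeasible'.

Feasible corners and Z = 2x - 10y:
  (43/68, 87/68) → Z = -196/17
  (7/5, 0) → Z = 14/5
  (230/107, 392/107) → Z = -3460/107
  (170/53, 68/53) → Z = -340/53
  (34/11, 0) → Z = 68/11
The feasible region has finitely many vertices and no improving ray; the maximum is 68/11 at (34/11, 0).

bounded optimum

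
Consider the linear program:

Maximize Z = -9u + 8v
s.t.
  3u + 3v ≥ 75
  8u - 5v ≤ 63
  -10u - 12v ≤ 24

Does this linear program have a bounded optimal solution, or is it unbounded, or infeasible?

From the feasible point (188/13, 137/13), moving in the direction (5, 8) keeps every constraint satisfied while Z increases without bound.

unbounded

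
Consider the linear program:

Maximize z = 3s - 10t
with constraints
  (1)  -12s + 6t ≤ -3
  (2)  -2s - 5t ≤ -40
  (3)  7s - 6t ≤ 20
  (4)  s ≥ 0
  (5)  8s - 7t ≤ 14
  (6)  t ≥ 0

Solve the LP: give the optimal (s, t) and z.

s = 175/27, t = 146/27, maximum z = -935/27

Extreme points and z = 3s - 10t:
  (85/24, 79/12) → z = -1325/24
  (175/27, 146/27) → z = -935/27
  (56, 62) → z = -452
The feasible region is unbounded (it extends along (1, 2), (6, 7)), but z strictly decreases along every unbounded feasible direction, so there is no improving ray and the maximum is attained at a vertex.

At the optimal vertex, -2s - 5t = -40 and 8s - 7t = 14.
Solving simultaneously gives s = 175/27, t = 146/27.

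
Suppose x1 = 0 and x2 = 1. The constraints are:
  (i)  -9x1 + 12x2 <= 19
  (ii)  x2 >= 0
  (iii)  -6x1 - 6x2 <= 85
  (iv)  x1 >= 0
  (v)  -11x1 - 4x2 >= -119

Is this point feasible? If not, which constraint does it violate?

feasible

(i): 12 ≤ 19 ✓
(ii): 1 ≥ 0 ✓
(iii): -6 ≤ 85 ✓
(iv): 0 ≥ 0 ✓
(v): -4 ≥ -119 ✓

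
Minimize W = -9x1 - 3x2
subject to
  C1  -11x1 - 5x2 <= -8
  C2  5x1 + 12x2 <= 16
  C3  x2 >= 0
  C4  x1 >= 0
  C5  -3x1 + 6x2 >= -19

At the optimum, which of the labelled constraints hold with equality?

Vertices and W = -9x1 - 3x2:
  (16/107, 136/107) → W = -552/107
  (8/11, 0) → W = -72/11
  (16/5, 0) → W = -144/5

The minimum is at (16/5, 0). Substituting into each constraint, equality holds for C2 and C3; the remaining constraints have slack.

C2 and C3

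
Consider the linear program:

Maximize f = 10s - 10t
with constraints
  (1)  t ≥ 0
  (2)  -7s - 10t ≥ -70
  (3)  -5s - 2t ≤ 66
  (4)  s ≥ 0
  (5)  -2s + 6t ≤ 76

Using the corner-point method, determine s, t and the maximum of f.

s = 10, t = 0, maximum f = 100

Extreme points and f = 10s - 10t:
  (10, 0) → f = 100
  (0, 0) → f = 0
  (0, 7) → f = -70

The binding constraints are t = 0 and -7s - 10t = -70.
Solving simultaneously gives s = 10, t = 0.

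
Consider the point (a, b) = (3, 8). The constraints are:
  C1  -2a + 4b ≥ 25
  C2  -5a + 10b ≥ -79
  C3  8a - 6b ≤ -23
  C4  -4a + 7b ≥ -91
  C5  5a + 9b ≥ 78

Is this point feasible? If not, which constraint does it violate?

C1: 26 ≥ 25 ✓
C2: 65 ≥ -79 ✓
C3: -24 ≤ -23 ✓
C4: 44 ≥ -91 ✓
C5: 87 ≥ 78 ✓

feasible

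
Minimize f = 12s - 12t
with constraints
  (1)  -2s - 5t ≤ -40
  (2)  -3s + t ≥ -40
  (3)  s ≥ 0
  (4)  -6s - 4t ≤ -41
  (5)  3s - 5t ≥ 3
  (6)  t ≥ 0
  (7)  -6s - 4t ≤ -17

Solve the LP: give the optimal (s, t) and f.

s = 43/5, t = 114/25, minimum f = 1212/25

Feasible corners and f = 12s - 12t:
  (240/17, 40/17) → f = 2400/17
  (43/5, 114/25) → f = 1212/25
  (197/12, 37/4) → f = 86

The optimum lies where -2s - 5t = -40 and 3s - 5t = 3.
Solving simultaneously gives s = 43/5, t = 114/25.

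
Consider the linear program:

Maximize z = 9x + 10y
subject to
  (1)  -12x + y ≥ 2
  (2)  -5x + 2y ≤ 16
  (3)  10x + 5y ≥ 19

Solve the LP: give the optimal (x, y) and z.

Corner points and z = 9x + 10y:
  (12/19, 182/19) → z = 1928/19
  (9/70, 124/35) → z = 2561/70
  (-14/15, 17/3) → z = 724/15

At the optimal vertex, -12x + y = 2 and -5x + 2y = 16.
Solving simultaneously gives x = 12/19, y = 182/19.

x = 12/19, y = 182/19, maximum z = 1928/19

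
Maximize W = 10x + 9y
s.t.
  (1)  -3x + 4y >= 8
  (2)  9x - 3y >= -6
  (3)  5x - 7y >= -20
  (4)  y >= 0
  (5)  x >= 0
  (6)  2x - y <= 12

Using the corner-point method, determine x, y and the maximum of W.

Vertices and W = 10x + 9y:
  (0, 2) → W = 18
  (56/5, 52/5) → W = 1028/5
  (3/8, 25/8) → W = 255/8
  (104/9, 100/9) → W = 1940/9

At the optimal vertex, 5x - 7y = -20 and 2x - y = 12.
Solving simultaneously gives x = 104/9, y = 100/9.

x = 104/9, y = 100/9, maximum W = 1940/9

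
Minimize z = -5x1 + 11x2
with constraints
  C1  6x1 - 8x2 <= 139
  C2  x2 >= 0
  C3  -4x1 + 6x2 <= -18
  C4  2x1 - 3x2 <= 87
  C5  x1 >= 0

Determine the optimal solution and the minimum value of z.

x1 = 139/6, x2 = 0, minimum z = -695/6

Vertices and z = -5x1 + 11x2:
  (139/6, 0) → z = -695/6
  (345/2, 112) → z = 739/2
  (9/2, 0) → z = -45/2

The binding constraints are 6x1 - 8x2 = 139 and x2 = 0.
Solving simultaneously gives x1 = 139/6, x2 = 0.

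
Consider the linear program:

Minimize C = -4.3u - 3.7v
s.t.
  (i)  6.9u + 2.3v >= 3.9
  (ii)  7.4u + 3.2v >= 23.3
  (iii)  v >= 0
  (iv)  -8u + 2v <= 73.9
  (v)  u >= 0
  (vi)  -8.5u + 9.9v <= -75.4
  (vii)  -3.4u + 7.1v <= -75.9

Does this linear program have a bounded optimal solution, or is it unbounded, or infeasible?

From the feasible point (759/34, 0), moving in the direction (7.1, 3.4) keeps every constraint satisfied while C decreases without bound.

unbounded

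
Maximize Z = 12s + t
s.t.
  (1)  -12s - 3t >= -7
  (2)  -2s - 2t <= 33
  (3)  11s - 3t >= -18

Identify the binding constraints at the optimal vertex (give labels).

(1) and (2)

Corner points and Z = 12s + t:
  (113/18, -205/9) → Z = 473/9
  (-11/23, 293/69) → Z = -103/69
  (-135/28, -327/28) → Z = -1947/28

The maximum is at (113/18, -205/9). Substituting into each constraint, equality holds for (1) and (2); the remaining constraints have slack.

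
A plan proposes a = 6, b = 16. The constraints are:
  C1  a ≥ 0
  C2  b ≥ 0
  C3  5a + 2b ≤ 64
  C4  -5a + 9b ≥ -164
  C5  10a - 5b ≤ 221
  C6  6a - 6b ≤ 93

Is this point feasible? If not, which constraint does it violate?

C1: 6 ≥ 0 ✓
C2: 16 ≥ 0 ✓
C3: 62 ≤ 64 ✓
C4: 114 ≥ -164 ✓
C5: -20 ≤ 221 ✓
C6: -60 ≤ 93 ✓

feasible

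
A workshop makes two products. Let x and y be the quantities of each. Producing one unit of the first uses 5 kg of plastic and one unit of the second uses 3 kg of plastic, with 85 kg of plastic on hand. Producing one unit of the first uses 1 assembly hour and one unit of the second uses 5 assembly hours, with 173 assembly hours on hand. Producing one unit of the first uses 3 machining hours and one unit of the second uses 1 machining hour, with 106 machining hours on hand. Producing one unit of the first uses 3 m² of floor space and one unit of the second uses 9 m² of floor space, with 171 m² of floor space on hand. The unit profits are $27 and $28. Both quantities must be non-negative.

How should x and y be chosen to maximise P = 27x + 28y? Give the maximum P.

Feasible corners and P = 27x + 28y:
  (0, 0) → P = 0
  (0, 19) → P = 532
  (17, 0) → P = 459
  (7, 50/3) → P = 1967/3

x = 7, y = 50/3, maximum P = 1967/3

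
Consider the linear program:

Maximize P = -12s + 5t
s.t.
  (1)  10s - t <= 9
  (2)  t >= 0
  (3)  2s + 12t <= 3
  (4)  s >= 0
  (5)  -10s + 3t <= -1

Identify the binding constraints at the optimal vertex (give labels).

Feasible corners and P = -12s + 5t:
  (9/10, 0) → P = -54/5
  (111/122, 6/61) → P = -636/61
  (1/10, 0) → P = -6/5
  (1/6, 2/9) → P = -8/9

The maximum is at (1/6, 2/9). Substituting into each constraint, equality holds for (3) and (5); the remaining constraints have slack.

(3) and (5)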